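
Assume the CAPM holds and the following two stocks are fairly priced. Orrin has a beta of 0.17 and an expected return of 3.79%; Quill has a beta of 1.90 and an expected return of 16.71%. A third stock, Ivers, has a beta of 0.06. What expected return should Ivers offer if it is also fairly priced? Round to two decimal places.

MRP (SML slope) = (16.71% − 3.79%) / (1.90 − 0.17) = 12.92% / 1.73 = 7.4682%
R_f (intercept) = 3.79% − 0.17 × 7.4682% = 2.5204%
E(R_Ivers) = R_f + β × MRP = 2.5204% + 0.06 × 7.4682% = 2.97%

2.97%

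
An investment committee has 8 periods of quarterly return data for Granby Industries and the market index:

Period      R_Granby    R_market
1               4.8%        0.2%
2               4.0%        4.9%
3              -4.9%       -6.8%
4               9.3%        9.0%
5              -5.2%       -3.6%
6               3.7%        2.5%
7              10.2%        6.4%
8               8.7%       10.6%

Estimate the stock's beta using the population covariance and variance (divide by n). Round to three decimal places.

0.913

Mean R_i = (4.8 + 4.0 − 4.9 + 9.3 − 5.2 + 3.7 + 10.2 + 8.7) / 8 = 3.8250%
Mean R_m = (0.2 + 4.9 − 6.8 + 9.0 − 3.6 + 2.5 + 6.4 + 10.6) / 8 = 2.9000%
Σ(R_i − R̄_i)(R_m − R̄_m) = 234.3100  ⇒  Cov = 234.3100 / 8 = 29.2888
Σ(R_m − R̄_m)² = 256.5400  ⇒  Var(R_m) = 256.5400 / 8 = 32.0675
β = Cov / Var(R_m) = 29.2888 / 32.0675 = 0.9133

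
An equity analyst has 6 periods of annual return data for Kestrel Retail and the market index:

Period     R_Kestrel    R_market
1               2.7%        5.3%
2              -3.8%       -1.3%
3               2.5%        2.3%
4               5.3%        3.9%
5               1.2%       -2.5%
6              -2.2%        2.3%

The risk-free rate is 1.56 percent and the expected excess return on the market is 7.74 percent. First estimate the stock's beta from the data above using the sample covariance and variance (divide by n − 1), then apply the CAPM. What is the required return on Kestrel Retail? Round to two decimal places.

6.38%

Mean R_i = (2.7 − 3.8 + 2.5 + 5.3 + 1.2 − 2.2) / 6 = 0.9500%
Mean R_m = (5.3 − 1.3 + 2.3 + 3.9 − 2.5 + 2.3) / 6 = 1.6667%
Σ(R_i − R̄_i)(R_m − R̄_m) = 28.1100  ⇒  Cov = 28.1100 / 5 = 5.6220
Σ(R_m − R̄_m)² = 45.1533  ⇒  Var(R_m) = 45.1533 / 5 = 9.0307
β = Cov / Var(R_m) = 5.6220 / 9.0307 = 0.6225
E(R) = R_f + β × MRP = 1.56% + 0.6225 × 7.74% = 6.38%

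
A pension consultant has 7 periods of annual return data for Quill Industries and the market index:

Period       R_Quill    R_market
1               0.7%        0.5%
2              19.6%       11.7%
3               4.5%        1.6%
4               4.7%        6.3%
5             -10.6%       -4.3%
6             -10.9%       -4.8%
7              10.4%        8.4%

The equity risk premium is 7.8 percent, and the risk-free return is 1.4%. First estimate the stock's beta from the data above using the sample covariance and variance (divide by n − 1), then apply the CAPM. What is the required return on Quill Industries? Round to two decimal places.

14.55%

Mean R_i = (0.7 + 19.6 + 4.5 + 4.7 − 10.6 − 10.9 + 10.4) / 7 = 2.6286%
Mean R_m = (0.5 + 11.7 + 1.6 + 6.3 − 4.3 − 4.8 + 8.4) / 7 = 2.7714%
Σ(R_i − R̄_i)(R_m − R̄_m) = 400.7457  ⇒  Cov = 400.7457 / 6 = 66.7910
Σ(R_m − R̄_m)² = 237.7143  ⇒  Var(R_m) = 237.7143 / 6 = 39.6191
β = Cov / Var(R_m) = 66.7910 / 39.6191 = 1.6858
E(R) = R_f + β × MRP = 1.4% + 1.6858 × 7.8% = 14.55%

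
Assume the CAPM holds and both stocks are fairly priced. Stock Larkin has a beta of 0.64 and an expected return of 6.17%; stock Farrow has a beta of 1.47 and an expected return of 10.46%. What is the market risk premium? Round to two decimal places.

Both satisfy E(R) = R_f + β·MRP, so the slope of the SML is
MRP = (10.46% − 6.17%) / (1.47 − 0.64) = 4.29% / 0.83 = 5.1687%

5.17%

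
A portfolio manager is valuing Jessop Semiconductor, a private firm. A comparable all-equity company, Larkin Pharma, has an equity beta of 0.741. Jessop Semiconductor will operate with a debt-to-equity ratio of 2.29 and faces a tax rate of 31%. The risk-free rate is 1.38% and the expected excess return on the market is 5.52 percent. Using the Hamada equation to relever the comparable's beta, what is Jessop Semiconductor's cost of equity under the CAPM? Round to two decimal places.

11.93%

β_L = β_U × [1 + (1 − t)(D/E)] = 0.741 × [1 + (1 − 0.31) × 2.29]
    = 0.741 × [1 + 0.69 × 2.29] = 0.741 × 2.5801 = 1.9119
E(R) = R_f + β_L × MRP = 1.38% + 1.9119 × 5.52% = 11.93%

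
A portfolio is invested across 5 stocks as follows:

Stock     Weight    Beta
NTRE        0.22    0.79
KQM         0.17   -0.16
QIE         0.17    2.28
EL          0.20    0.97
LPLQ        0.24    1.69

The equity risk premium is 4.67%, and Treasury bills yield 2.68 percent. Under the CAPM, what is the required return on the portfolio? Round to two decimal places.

β_P = Σ w_i β_i = 0.22×0.79 + 0.17×-0.16 + 0.17×2.28 + 0.20×0.97 + 0.24×1.69 = 1.1338
E(R_P) = R_f + β_P × MRP = 2.68% + 1.1338 × 4.67% = 7.97%

7.97%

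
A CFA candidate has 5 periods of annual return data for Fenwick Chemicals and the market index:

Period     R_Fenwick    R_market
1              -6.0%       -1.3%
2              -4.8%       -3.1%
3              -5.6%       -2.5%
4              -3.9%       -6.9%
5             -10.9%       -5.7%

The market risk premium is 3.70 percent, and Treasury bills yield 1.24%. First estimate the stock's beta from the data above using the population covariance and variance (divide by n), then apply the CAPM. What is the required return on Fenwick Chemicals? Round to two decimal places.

Mean R_i = (-6.0 − 4.8 − 5.6 − 3.9 − 10.9) / 5 = -6.2400%
Mean R_m = (-1.3 − 3.1 − 2.5 − 6.9 − 5.7) / 5 = -3.9000%
Σ(R_i − R̄_i)(R_m − R̄_m) = 4.0400  ⇒  Cov = 4.0400 / 5 = 0.8080
Σ(R_m − R̄_m)² = 21.6000  ⇒  Var(R_m) = 21.6000 / 5 = 4.3200
β = Cov / Var(R_m) = 0.8080 / 4.3200 = 0.1870
E(R) = R_f + β × MRP = 1.24% + 0.1870 × 3.70% = 1.93%

1.93%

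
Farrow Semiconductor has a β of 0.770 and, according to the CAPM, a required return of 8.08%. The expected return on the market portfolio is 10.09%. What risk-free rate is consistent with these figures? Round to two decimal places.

E(R) = R_f + β(E(R_m) − R_f) = R_f(1 − β) + β·E(R_m)
8.08% = R_f × (1 − 0.770) + 0.770 × 10.09%
8.08% = R_f × 0.230 + 7.76930%
R_f = (8.08% − 7.76930%) / 0.230 = 1.35%

1.35%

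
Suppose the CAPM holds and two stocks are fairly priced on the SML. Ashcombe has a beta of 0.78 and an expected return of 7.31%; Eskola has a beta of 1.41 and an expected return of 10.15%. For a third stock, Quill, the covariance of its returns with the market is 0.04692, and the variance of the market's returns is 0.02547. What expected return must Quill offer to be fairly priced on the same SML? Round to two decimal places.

12.10%

MRP = (10.15% − 7.31%) / (1.41 − 0.78) = 4.5079%
R_f = 7.31% − 0.78 × 4.5079% = 3.7938%
β_Quill = Cov / Var(R_m) = 0.04692 / 0.02547 = 1.8422
E(R_Quill) = R_f + β × MRP = 3.7938% + 1.8422 × 4.5079% = 12.10%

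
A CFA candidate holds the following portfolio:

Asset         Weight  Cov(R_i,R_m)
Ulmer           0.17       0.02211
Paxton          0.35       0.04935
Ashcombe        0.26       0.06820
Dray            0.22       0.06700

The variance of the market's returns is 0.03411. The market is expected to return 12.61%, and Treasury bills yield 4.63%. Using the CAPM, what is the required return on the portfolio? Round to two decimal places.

17.15%

β_Ulmer = 0.02211 / 0.03411 = 0.6482
β_Paxton = 0.04935 / 0.03411 = 1.4468
β_Ashcombe = 0.06820 / 0.03411 = 1.9994
β_Dray = 0.06700 / 0.03411 = 1.9642
β_P = Σ w_i β_i = 0.17×0.6482 + 0.35×1.4468 + 0.26×1.9994 + 0.22×1.9642 = 1.5685
MRP = 12.61% − 4.63% = 7.98%
E(R_P) = R_f + β_P × MRP = 4.63% + 1.5685 × 7.98% = 17.15%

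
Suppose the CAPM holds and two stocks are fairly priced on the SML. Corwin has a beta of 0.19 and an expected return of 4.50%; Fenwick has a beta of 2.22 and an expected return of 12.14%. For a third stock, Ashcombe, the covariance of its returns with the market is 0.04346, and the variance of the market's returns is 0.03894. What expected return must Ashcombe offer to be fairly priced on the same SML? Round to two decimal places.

7.99%

MRP = (12.14% − 4.50%) / (2.22 − 0.19) = 3.7635%
R_f = 4.50% − 0.19 × 3.7635% = 3.7849%
β_Ashcombe = Cov / Var(R_m) = 0.04346 / 0.03894 = 1.1161
E(R_Ashcombe) = R_f + β × MRP = 3.7849% + 1.1161 × 3.7635% = 7.99%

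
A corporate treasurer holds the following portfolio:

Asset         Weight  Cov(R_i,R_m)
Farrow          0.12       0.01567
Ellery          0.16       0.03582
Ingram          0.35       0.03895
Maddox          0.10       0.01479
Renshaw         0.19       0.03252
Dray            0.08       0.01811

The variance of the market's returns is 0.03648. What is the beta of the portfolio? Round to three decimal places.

β_Farrow = 0.01567 / 0.03648 = 0.4296
β_Ellery = 0.03582 / 0.03648 = 0.9819
β_Ingram = 0.03895 / 0.03648 = 1.0677
β_Maddox = 0.01479 / 0.03648 = 0.4054
β_Renshaw = 0.03252 / 0.03648 = 0.8914
β_Dray = 0.01811 / 0.03648 = 0.4964
β_P = Σ w_i β_i = 0.12×0.4296 + 0.16×0.9819 + 0.35×1.0677 + 0.10×0.4054 + 0.19×0.8914 + 0.08×0.4964 = 0.8320

0.832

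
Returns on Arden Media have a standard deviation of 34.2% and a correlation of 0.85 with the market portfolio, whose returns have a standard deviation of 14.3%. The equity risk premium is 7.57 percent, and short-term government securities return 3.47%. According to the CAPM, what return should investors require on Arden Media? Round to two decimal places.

β = ρ × σ_i / σ_m = 0.85 × 34.2% / 14.3% = 2.0329
E(R) = 3.47% + 2.0329 × 7.57% = 18.86%

18.86%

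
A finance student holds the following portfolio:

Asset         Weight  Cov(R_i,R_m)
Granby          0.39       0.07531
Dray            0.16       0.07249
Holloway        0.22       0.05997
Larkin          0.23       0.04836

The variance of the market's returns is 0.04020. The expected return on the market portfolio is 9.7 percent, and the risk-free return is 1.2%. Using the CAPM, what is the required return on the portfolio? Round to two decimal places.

15.00%

β_Granby = 0.07531 / 0.04020 = 1.8734
β_Dray = 0.07249 / 0.04020 = 1.8032
β_Holloway = 0.05997 / 0.04020 = 1.4918
β_Larkin = 0.04836 / 0.04020 = 1.2030
β_P = Σ w_i β_i = 0.39×1.8734 + 0.16×1.8032 + 0.22×1.4918 + 0.23×1.2030 = 1.6240
MRP = 9.7% − 1.2% = 8.50%
E(R_P) = R_f + β_P × MRP = 1.2% + 1.6240 × 8.5% = 15.00%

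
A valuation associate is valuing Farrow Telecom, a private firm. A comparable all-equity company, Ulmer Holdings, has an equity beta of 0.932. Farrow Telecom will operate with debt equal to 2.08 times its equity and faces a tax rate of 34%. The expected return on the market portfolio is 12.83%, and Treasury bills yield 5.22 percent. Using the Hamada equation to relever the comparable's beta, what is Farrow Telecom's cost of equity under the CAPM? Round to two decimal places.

22.05%

β_L = β_U × [1 + (1 − t)(D/E)] = 0.932 × [1 + (1 − 0.34) × 2.08]
    = 0.932 × [1 + 0.66 × 2.08] = 0.932 × 2.3728 = 2.2114
MRP = 12.83% − 5.22% = 7.61%
E(R) = R_f + β_L × MRP = 5.22% + 2.2114 × 7.61% = 22.05%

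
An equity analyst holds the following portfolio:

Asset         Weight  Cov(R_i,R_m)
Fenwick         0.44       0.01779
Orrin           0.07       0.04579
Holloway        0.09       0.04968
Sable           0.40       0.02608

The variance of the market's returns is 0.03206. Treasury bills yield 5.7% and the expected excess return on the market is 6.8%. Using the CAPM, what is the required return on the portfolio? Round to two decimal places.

β_Fenwick = 0.01779 / 0.03206 = 0.5549
β_Orrin = 0.04579 / 0.03206 = 1.4283
β_Holloway = 0.04968 / 0.03206 = 1.5496
β_Sable = 0.02608 / 0.03206 = 0.8135
β_P = Σ w_i β_i = 0.44×0.5549 + 0.07×1.4283 + 0.09×1.5496 + 0.40×0.8135 = 0.8090
E(R_P) = R_f + β_P × MRP = 5.7% + 0.8090 × 6.8% = 11.20%

11.20%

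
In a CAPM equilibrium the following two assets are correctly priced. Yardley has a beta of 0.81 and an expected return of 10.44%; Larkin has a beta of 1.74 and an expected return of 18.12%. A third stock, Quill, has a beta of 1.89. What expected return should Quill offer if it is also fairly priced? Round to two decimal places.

MRP (SML slope) = (18.12% − 10.44%) / (1.74 − 0.81) = 7.68% / 0.93 = 8.2581%
R_f (intercept) = 10.44% − 0.81 × 8.2581% = 3.7509%
E(R_Quill) = R_f + β × MRP = 3.7509% + 1.89 × 8.2581% = 19.36%

19.36%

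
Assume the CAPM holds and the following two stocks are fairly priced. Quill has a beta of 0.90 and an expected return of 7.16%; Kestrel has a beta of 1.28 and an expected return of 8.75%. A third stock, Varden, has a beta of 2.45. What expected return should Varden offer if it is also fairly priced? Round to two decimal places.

MRP (SML slope) = (8.75% − 7.16%) / (1.28 − 0.90) = 1.59% / 0.38 = 4.1842%
R_f (intercept) = 7.16% − 0.90 × 4.1842% = 3.3942%
E(R_Varden) = R_f + β × MRP = 3.3942% + 2.45 × 4.1842% = 13.65%

13.65%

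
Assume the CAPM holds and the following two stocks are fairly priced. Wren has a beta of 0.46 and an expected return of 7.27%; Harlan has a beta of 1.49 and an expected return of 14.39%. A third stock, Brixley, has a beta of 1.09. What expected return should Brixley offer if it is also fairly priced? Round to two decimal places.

MRP (SML slope) = (14.39% − 7.27%) / (1.49 − 0.46) = 7.12% / 1.03 = 6.9126%
R_f (intercept) = 7.27% − 0.46 × 6.9126% = 4.0902%
E(R_Brixley) = R_f + β × MRP = 4.0902% + 1.09 × 6.9126% = 11.62%

11.62%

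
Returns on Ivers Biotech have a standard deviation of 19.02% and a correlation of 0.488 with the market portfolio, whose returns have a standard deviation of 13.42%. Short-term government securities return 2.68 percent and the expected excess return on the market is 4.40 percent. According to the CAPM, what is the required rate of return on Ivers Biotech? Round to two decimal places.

β = ρ × σ_i / σ_m = 0.488 × 19.02% / 13.42% = 0.6916
E(R) = 2.68% + 0.6916 × 4.40% = 5.72%

5.72%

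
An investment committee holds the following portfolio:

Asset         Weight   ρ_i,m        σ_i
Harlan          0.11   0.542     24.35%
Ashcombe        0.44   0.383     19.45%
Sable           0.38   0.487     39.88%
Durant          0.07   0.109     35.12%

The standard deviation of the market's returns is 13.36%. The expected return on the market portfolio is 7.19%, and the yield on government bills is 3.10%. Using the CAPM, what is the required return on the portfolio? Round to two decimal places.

6.89%

β_Harlan = 0.542 × 24.35% / 13.36% = 0.9879
β_Ashcombe = 0.383 × 19.45% / 13.36% = 0.5576
β_Sable = 0.487 × 39.88% / 13.36% = 1.4537
β_Durant = 0.109 × 35.12% / 13.36% = 0.2865
β_P = Σ w_i β_i = 0.11×0.9879 + 0.44×0.5576 + 0.38×1.4537 + 0.07×0.2865 = 0.9265
MRP = 7.19% − 3.10% = 4.09%
E(R_P) = R_f + β_P × MRP = 3.10% + 0.9265 × 4.09% = 6.89%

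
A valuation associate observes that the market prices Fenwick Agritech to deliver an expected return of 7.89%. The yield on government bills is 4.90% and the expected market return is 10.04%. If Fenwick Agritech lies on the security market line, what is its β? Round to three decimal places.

MRP = 10.04% − 4.90% = 5.14%
β = (E(R) − R_f) / MRP = (7.89% − 4.90%) / 5.14% = 2.99% / 5.14% = 0.582

0.582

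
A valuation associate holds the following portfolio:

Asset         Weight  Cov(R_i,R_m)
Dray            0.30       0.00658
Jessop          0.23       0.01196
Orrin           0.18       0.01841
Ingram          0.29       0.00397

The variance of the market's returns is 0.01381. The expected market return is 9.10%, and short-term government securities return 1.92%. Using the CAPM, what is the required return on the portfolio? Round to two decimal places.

6.70%

β_Dray = 0.00658 / 0.01381 = 0.4765
β_Jessop = 0.01196 / 0.01381 = 0.8660
β_Orrin = 0.01841 / 0.01381 = 1.3331
β_Ingram = 0.00397 / 0.01381 = 0.2875
β_P = Σ w_i β_i = 0.30×0.4765 + 0.23×0.8660 + 0.18×1.3331 + 0.29×0.2875 = 0.6655
MRP = 9.10% − 1.92% = 7.18%
E(R_P) = R_f + β_P × MRP = 1.92% + 0.6655 × 7.18% = 6.70%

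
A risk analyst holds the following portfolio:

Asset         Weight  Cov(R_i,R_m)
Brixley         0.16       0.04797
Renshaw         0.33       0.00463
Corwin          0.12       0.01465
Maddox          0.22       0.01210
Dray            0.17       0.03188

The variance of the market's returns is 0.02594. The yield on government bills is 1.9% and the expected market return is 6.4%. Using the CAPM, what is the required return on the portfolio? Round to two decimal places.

β_Brixley = 0.04797 / 0.02594 = 1.8493
β_Renshaw = 0.00463 / 0.02594 = 0.1785
β_Corwin = 0.01465 / 0.02594 = 0.5648
β_Maddox = 0.01210 / 0.02594 = 0.4665
β_Dray = 0.03188 / 0.02594 = 1.2290
β_P = Σ w_i β_i = 0.16×1.8493 + 0.33×0.1785 + 0.12×0.5648 + 0.22×0.4665 + 0.17×1.2290 = 0.7341
MRP = 6.4% − 1.9% = 4.50%
E(R_P) = R_f + β_P × MRP = 1.9% + 0.7341 × 4.5% = 5.20%

5.20%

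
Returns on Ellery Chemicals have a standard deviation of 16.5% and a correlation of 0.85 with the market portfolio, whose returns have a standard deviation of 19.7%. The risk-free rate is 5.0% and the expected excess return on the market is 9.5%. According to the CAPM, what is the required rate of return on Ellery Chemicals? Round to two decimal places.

β = ρ × σ_i / σ_m = 0.85 × 16.5% / 19.7% = 0.7119
E(R) = 5.0% + 0.7119 × 9.5% = 11.76%

11.76%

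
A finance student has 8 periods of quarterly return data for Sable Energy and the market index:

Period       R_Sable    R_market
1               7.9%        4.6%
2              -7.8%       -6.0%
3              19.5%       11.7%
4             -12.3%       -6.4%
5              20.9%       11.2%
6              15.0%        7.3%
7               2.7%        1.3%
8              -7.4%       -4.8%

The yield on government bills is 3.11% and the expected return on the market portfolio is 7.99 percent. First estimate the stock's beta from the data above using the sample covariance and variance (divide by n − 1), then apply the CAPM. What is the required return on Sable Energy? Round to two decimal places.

Mean R_i = (7.9 − 7.8 + 19.5 − 12.3 + 20.9 + 15.0 + 2.7 − 7.4) / 8 = 4.8125%
Mean R_m = (4.6 − 6.0 + 11.7 − 6.4 + 11.2 + 7.3 + 1.3 − 4.8) / 8 = 2.3625%
Σ(R_i − R̄_i)(R_m − R̄_m) = 681.6638  ⇒  Cov = 681.6638 / 7 = 97.3805
Σ(R_m − R̄_m)² = 393.8188  ⇒  Var(R_m) = 393.8188 / 7 = 56.2598
β = Cov / Var(R_m) = 97.3805 / 56.2598 = 1.7309
MRP = 7.99% − 3.11% = 4.88%
E(R) = R_f + β × MRP = 3.11% + 1.7309 × 4.88% = 11.56%

11.56%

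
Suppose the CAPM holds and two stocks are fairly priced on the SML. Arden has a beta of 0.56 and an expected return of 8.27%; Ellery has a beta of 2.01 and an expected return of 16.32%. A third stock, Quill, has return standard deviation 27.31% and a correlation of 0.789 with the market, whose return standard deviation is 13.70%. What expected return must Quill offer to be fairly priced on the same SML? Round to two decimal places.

MRP = (16.32% − 8.27%) / (2.01 − 0.56) = 5.5517%
R_f = 8.27% − 0.56 × 5.5517% = 5.1610%
β_Quill = ρ·σ_i/σ_m = 0.789 × 27.31 / 13.70 = 1.5728
E(R_Quill) = R_f + β × MRP = 5.1610% + 1.5728 × 5.5517% = 13.89%

13.89%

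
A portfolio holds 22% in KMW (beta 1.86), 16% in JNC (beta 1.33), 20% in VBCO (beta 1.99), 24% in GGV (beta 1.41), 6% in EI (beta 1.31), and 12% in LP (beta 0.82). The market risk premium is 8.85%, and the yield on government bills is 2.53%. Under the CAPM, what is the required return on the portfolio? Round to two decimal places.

β_P = Σ w_i β_i = 0.22×1.86 + 0.16×1.33 + 0.20×1.99 + 0.24×1.41 + 0.06×1.31 + 0.12×0.82 = 1.5354
E(R_P) = R_f + β_P × MRP = 2.53% + 1.5354 × 8.85% = 16.12%

16.12%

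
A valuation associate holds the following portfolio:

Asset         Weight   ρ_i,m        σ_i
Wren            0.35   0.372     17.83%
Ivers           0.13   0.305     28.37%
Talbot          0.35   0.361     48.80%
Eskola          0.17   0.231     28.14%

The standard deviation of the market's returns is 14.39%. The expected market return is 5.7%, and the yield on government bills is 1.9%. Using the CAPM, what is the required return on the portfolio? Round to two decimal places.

4.73%

β_Wren = 0.372 × 17.83% / 14.39% = 0.4609
β_Ivers = 0.305 × 28.37% / 14.39% = 0.6013
β_Talbot = 0.361 × 48.80% / 14.39% = 1.2242
β_Eskola = 0.231 × 28.14% / 14.39% = 0.4517
β_P = Σ w_i β_i = 0.35×0.4609 + 0.13×0.6013 + 0.35×1.2242 + 0.17×0.4517 = 0.7447
MRP = 5.7% − 1.9% = 3.80%
E(R_P) = R_f + β_P × MRP = 1.9% + 0.7447 × 3.8% = 4.73%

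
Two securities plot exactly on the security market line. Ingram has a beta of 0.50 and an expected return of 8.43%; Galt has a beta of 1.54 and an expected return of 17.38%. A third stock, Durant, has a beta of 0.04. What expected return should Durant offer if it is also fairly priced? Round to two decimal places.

4.47%

MRP (SML slope) = (17.38% − 8.43%) / (1.54 − 0.50) = 8.95% / 1.04 = 8.6058%
R_f (intercept) = 8.43% − 0.50 × 8.6058% = 4.1271%
E(R_Durant) = R_f + β × MRP = 4.1271% + 0.04 × 8.6058% = 4.47%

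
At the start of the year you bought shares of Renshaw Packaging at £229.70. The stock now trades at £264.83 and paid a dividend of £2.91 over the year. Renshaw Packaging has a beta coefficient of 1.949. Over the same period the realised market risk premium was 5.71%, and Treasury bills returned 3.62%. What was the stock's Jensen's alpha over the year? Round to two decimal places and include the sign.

Realised HPR = (P1 + D1 − P0) / P0 = (264.83 + 2.91 − 229.70) / 229.70 = 38.04 / 229.70 = 16.5607%
CAPM required = R_f + β·MRP = 3.62% + 1.949 × 5.71% = 14.74879%
α = realised − required = 16.5607% − 14.74879% = +1.81%

+1.81%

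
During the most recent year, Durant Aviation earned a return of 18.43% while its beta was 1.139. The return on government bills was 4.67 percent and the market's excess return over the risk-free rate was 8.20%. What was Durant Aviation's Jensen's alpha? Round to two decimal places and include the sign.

CAPM benchmark = R_f + β(R_m − R_f) = 4.67% + 1.139 × 8.20% = 14.00980%
α = actual − benchmark = 18.43% − 14.00980% = +4.42%

+4.42%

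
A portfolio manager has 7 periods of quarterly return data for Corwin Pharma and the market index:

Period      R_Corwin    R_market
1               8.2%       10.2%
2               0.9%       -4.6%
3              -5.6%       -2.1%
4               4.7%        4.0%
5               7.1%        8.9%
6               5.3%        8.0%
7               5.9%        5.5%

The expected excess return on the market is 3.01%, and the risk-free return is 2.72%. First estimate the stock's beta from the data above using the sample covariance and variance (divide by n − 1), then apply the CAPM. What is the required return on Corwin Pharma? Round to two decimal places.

4.84%

Mean R_i = (8.2 + 0.9 − 5.6 + 4.7 + 7.1 + 5.3 + 5.9) / 7 = 3.7857%
Mean R_m = (10.2 − 4.6 − 2.1 + 4.0 + 8.9 + 8.0 + 5.5) / 7 = 4.2714%
Σ(R_i − R̄_i)(R_m − R̄_m) = 134.9071  ⇒  Cov = 134.9071 / 6 = 22.4845
Σ(R_m − R̄_m)² = 191.3543  ⇒  Var(R_m) = 191.3543 / 6 = 31.8924
β = Cov / Var(R_m) = 22.4845 / 31.8924 = 0.7050
E(R) = R_f + β × MRP = 2.72% + 0.7050 × 3.01% = 4.84%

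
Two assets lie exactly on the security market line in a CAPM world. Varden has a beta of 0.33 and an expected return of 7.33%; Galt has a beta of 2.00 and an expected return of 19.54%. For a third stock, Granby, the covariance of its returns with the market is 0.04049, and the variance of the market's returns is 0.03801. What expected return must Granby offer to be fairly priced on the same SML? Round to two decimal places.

12.71%

MRP = (19.54% − 7.33%) / (2.00 − 0.33) = 7.3114%
R_f = 7.33% − 0.33 × 7.3114% = 4.9172%
β_Granby = Cov / Var(R_m) = 0.04049 / 0.03801 = 1.0652
E(R_Granby) = R_f + β × MRP = 4.9172% + 1.0652 × 7.3114% = 12.71%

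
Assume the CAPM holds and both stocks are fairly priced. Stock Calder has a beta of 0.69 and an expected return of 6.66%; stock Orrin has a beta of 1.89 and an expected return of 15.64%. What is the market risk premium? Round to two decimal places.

Both satisfy E(R) = R_f + β·MRP, so the slope of the SML is
MRP = (15.64% − 6.66%) / (1.89 − 0.69) = 8.98% / 1.20 = 7.4833%

7.48%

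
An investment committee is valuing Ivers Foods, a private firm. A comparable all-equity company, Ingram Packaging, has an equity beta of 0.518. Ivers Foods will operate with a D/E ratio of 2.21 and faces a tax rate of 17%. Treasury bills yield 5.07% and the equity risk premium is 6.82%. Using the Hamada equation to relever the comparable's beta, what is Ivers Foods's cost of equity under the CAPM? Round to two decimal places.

β_L = β_U × [1 + (1 − t)(D/E)] = 0.518 × [1 + (1 − 0.17) × 2.21]
    = 0.518 × [1 + 0.83 × 2.21] = 0.518 × 2.8343 = 1.4682
E(R) = R_f + β_L × MRP = 5.07% + 1.4682 × 6.82% = 15.08%

15.08%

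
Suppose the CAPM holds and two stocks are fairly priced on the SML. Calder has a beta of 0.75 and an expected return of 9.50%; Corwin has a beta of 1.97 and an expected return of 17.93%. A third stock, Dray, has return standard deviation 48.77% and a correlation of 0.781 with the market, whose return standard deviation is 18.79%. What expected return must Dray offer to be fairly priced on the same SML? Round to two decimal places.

MRP = (17.93% − 9.50%) / (1.97 − 0.75) = 6.9098%
R_f = 9.50% − 0.75 × 6.9098% = 4.3177%
β_Dray = ρ·σ_i/σ_m = 0.781 × 48.77 / 18.79 = 2.0271
E(R_Dray) = R_f + β × MRP = 4.3177% + 2.0271 × 6.9098% = 18.32%

18.32%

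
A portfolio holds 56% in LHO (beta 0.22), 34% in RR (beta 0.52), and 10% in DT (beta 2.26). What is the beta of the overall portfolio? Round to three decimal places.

0.526

β_P = Σ w_i β_i = 0.56×0.22 + 0.34×0.52 + 0.10×2.26 = 0.5260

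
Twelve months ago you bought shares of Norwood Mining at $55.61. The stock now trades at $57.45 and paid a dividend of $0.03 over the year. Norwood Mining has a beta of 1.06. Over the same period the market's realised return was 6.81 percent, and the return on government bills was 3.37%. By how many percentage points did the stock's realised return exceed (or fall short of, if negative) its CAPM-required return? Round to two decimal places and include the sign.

Realised HPR = (P1 + D1 − P0) / P0 = (57.45 + 0.03 − 55.61) / 55.61 = 1.87 / 55.61 = 3.3627%
MRP = 6.81% − 3.37% = 3.44%
CAPM required = R_f + β·MRP = 3.37% + 1.06 × 3.44% = 7.0164%
α = realised − required = 3.3627% − 7.0164% = -3.65%

-3.65%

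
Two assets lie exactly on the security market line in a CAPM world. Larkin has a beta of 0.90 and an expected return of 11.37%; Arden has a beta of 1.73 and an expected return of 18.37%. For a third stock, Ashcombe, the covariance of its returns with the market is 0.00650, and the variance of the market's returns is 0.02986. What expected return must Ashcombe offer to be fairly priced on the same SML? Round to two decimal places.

MRP = (18.37% − 11.37%) / (1.73 − 0.90) = 8.4337%
R_f = 11.37% − 0.90 × 8.4337% = 3.7797%
β_Ashcombe = Cov / Var(R_m) = 0.00650 / 0.02986 = 0.2177
E(R_Ashcombe) = R_f + β × MRP = 3.7797% + 0.2177 × 8.4337% = 5.62%

5.62%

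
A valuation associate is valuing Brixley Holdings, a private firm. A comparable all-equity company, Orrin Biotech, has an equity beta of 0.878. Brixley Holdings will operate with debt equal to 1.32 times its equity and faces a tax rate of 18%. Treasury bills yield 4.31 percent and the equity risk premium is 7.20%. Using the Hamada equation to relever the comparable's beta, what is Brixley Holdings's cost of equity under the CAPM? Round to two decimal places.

β_L = β_U × [1 + (1 − t)(D/E)] = 0.878 × [1 + (1 − 0.18) × 1.32]
    = 0.878 × [1 + 0.82 × 1.32] = 0.878 × 2.0824 = 1.8283
E(R) = R_f + β_L × MRP = 4.31% + 1.8283 × 7.20% = 17.47%

17.47%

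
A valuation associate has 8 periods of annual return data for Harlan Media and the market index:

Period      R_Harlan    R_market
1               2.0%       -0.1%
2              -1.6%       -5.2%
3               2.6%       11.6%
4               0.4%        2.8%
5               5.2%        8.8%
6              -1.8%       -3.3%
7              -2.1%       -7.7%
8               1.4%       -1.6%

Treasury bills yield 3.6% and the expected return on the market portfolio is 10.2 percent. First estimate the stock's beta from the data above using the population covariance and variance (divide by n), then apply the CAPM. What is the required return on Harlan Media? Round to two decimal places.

5.71%

Mean R_i = (2.0 − 1.6 + 2.6 + 0.4 + 5.2 − 1.8 − 2.1 + 1.4) / 8 = 0.7625%
Mean R_m = (-0.1 − 5.2 + 11.6 + 2.8 + 8.8 − 3.3 − 7.7 − 1.6) / 8 = 0.6625%
Σ(R_i − R̄_i)(R_m − R̄_m) = 100.9888  ⇒  Cov = 100.9888 / 8 = 12.6236
Σ(R_m − R̄_m)² = 316.1188  ⇒  Var(R_m) = 316.1188 / 8 = 39.5149
β = Cov / Var(R_m) = 12.6236 / 39.5149 = 0.3195
MRP = 10.2% − 3.6% = 6.60%
E(R) = R_f + β × MRP = 3.6% + 0.3195 × 6.6% = 5.71%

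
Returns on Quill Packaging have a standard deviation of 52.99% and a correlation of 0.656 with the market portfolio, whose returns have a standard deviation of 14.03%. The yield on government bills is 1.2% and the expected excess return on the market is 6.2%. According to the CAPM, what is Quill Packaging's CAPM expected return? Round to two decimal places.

16.56%

β = ρ × σ_i / σ_m = 0.656 × 52.99% / 14.03% = 2.4777
E(R) = 1.2% + 2.4777 × 6.2% = 16.56%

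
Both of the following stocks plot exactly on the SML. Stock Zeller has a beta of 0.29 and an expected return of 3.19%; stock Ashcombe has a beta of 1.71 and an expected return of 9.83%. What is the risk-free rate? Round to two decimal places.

Both satisfy E(R) = R_f + β·MRP, so the slope of the SML is
MRP = (9.83% − 3.19%) / (1.71 − 0.29) = 6.64% / 1.42 = 4.6761%
R_f = E(R_Zeller) − β_Zeller·MRP = 3.19% − 0.29 × 4.6761% = 1.8339%

1.83%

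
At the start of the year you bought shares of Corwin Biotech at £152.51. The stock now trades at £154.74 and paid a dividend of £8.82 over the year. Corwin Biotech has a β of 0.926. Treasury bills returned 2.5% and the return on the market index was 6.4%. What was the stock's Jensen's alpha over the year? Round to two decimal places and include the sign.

Realised HPR = (P1 + D1 − P0) / P0 = (154.74 + 8.82 − 152.51) / 152.51 = 11.05 / 152.51 = 7.2454%
MRP = 6.4% − 2.5% = 3.90%
CAPM required = R_f + β·MRP = 2.5% + 0.926 × 3.9% = 6.1114%
α = realised − required = 7.2454% − 6.1114% = +1.13%

+1.13%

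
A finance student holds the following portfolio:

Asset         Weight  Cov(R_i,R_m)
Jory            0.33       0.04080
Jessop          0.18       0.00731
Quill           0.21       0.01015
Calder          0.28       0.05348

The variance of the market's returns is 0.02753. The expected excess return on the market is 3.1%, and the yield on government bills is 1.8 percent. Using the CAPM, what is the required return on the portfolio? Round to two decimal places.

5.39%

β_Jory = 0.04080 / 0.02753 = 1.4820
β_Jessop = 0.00731 / 0.02753 = 0.2655
β_Quill = 0.01015 / 0.02753 = 0.3687
β_Calder = 0.05348 / 0.02753 = 1.9426
β_P = Σ w_i β_i = 0.33×1.4820 + 0.18×0.2655 + 0.21×0.3687 + 0.28×1.9426 = 1.1582
E(R_P) = R_f + β_P × MRP = 1.8% + 1.1582 × 3.1% = 5.39%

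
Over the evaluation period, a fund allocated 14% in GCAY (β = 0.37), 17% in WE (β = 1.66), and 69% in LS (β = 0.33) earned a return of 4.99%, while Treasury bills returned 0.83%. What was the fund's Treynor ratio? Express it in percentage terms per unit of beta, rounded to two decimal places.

7.41%

β_P = 0.14×0.37 + 0.17×1.66 + 0.69×0.33 = 0.5617
Treynor = (R_P − R_f) / β_P = (4.99% − 0.83%) / 0.5617 = 4.16% / 0.5617 = 7.41%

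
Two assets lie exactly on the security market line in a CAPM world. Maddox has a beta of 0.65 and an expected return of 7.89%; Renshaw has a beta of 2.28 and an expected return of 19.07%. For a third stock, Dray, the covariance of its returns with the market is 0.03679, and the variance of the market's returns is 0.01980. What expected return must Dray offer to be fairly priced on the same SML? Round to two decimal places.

MRP = (19.07% − 7.89%) / (2.28 − 0.65) = 6.8589%
R_f = 7.89% − 0.65 × 6.8589% = 3.4317%
β_Dray = Cov / Var(R_m) = 0.03679 / 0.01980 = 1.8581
E(R_Dray) = R_f + β × MRP = 3.4317% + 1.8581 × 6.8589% = 16.18%

16.18%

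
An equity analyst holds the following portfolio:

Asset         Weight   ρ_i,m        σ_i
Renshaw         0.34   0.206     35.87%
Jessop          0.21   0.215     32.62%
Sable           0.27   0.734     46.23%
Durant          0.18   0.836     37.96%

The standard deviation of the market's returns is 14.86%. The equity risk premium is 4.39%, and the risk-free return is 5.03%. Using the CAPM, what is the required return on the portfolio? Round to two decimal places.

β_Renshaw = 0.206 × 35.87% / 14.86% = 0.4973
β_Jessop = 0.215 × 32.62% / 14.86% = 0.4720
β_Sable = 0.734 × 46.23% / 14.86% = 2.2835
β_Durant = 0.836 × 37.96% / 14.86% = 2.1356
β_P = Σ w_i β_i = 0.34×0.4973 + 0.21×0.4720 + 0.27×2.2835 + 0.18×2.1356 = 1.2692
E(R_P) = R_f + β_P × MRP = 5.03% + 1.2692 × 4.39% = 10.60%

10.60%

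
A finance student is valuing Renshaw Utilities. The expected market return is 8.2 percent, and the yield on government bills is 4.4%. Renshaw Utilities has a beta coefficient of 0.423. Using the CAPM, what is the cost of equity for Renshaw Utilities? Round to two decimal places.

6.01%

Market risk premium = E(R_m) − R_f = 8.2% − 4.4% = 3.80%
E(R) = R_f + β × MRP = 4.4% + 0.423 × 3.8% = 6.01%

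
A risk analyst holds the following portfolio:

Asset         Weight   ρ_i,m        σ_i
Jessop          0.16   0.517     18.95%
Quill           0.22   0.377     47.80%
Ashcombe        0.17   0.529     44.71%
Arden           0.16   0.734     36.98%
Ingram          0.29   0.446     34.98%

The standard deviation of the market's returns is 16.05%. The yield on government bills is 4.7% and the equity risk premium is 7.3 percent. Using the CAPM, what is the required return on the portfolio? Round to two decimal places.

13.08%

β_Jessop = 0.517 × 18.95% / 16.05% = 0.6104
β_Quill = 0.377 × 47.80% / 16.05% = 1.1228
β_Ashcombe = 0.529 × 44.71% / 16.05% = 1.4736
β_Arden = 0.734 × 36.98% / 16.05% = 1.6912
β_Ingram = 0.446 × 34.98% / 16.05% = 0.9720
β_P = Σ w_i β_i = 0.16×0.6104 + 0.22×1.1228 + 0.17×1.4736 + 0.16×1.6912 + 0.29×0.9720 = 1.1477
E(R_P) = R_f + β_P × MRP = 4.7% + 1.1477 × 7.3% = 13.08%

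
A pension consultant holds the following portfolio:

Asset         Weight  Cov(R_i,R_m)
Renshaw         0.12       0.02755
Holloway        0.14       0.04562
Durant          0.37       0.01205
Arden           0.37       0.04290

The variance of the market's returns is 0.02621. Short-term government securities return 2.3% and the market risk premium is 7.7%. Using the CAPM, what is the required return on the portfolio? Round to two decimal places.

11.12%

β_Renshaw = 0.02755 / 0.02621 = 1.0511
β_Holloway = 0.04562 / 0.02621 = 1.7406
β_Durant = 0.01205 / 0.02621 = 0.4597
β_Arden = 0.04290 / 0.02621 = 1.6368
β_P = Σ w_i β_i = 0.12×1.0511 + 0.14×1.7406 + 0.37×0.4597 + 0.37×1.6368 = 1.1455
E(R_P) = R_f + β_P × MRP = 2.3% + 1.1455 × 7.7% = 11.12%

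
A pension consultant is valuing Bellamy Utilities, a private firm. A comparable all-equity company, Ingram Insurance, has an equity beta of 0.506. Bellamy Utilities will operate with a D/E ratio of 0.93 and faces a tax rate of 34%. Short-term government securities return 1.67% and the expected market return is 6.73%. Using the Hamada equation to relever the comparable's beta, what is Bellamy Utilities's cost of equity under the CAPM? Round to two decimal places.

β_L = β_U × [1 + (1 − t)(D/E)] = 0.506 × [1 + (1 − 0.34) × 0.93]
    = 0.506 × [1 + 0.66 × 0.93] = 0.506 × 1.6138 = 0.8166
MRP = 6.73% − 1.67% = 5.06%
E(R) = R_f + β_L × MRP = 1.67% + 0.8166 × 5.06% = 5.80%

5.80%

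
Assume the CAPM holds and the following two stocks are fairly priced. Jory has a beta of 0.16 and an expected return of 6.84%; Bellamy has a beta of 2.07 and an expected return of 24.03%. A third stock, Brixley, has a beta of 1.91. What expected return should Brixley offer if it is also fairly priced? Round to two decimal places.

MRP (SML slope) = (24.03% − 6.84%) / (2.07 − 0.16) = 17.19% / 1.91 = 9.0000%
R_f (intercept) = 6.84% − 0.16 × 9.0000% = 5.4000%
E(R_Brixley) = R_f + β × MRP = 5.4000% + 1.91 × 9.0000% = 22.59%

22.59%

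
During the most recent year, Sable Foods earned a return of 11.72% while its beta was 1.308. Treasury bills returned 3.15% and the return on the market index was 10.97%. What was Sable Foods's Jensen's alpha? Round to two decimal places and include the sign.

-1.66%

Market excess return = 10.97% − 3.15% = 7.82%
CAPM benchmark = R_f + β(R_m − R_f) = 3.15% + 1.308 × 7.82% = 13.37856%
α = actual − benchmark = 11.72% − 13.37856% = -1.66%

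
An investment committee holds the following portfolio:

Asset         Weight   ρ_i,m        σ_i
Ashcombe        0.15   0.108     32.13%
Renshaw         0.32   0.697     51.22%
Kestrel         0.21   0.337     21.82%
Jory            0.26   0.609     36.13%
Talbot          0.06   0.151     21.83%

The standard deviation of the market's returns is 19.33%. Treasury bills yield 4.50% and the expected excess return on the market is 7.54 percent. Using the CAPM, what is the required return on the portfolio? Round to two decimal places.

12.07%

β_Ashcombe = 0.108 × 32.13% / 19.33% = 0.1795
β_Renshaw = 0.697 × 51.22% / 19.33% = 1.8469
β_Kestrel = 0.337 × 21.82% / 19.33% = 0.3804
β_Jory = 0.609 × 36.13% / 19.33% = 1.1383
β_Talbot = 0.151 × 21.83% / 19.33% = 0.1705
β_P = Σ w_i β_i = 0.15×0.1795 + 0.32×1.8469 + 0.21×0.3804 + 0.26×1.1383 + 0.06×0.1705 = 1.0040
E(R_P) = R_f + β_P × MRP = 4.50% + 1.0040 × 7.54% = 12.07%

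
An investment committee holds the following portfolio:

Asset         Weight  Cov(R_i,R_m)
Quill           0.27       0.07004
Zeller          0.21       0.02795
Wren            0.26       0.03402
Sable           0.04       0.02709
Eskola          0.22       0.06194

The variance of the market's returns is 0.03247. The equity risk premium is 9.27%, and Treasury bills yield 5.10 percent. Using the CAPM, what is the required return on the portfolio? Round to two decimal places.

β_Quill = 0.07004 / 0.03247 = 2.1571
β_Zeller = 0.02795 / 0.03247 = 0.8608
β_Wren = 0.03402 / 0.03247 = 1.0477
β_Sable = 0.02709 / 0.03247 = 0.8343
β_Eskola = 0.06194 / 0.03247 = 1.9076
β_P = Σ w_i β_i = 0.27×2.1571 + 0.21×0.8608 + 0.26×1.0477 + 0.04×0.8343 + 0.22×1.9076 = 1.4886
E(R_P) = R_f + β_P × MRP = 5.10% + 1.4886 × 9.27% = 18.90%

18.90%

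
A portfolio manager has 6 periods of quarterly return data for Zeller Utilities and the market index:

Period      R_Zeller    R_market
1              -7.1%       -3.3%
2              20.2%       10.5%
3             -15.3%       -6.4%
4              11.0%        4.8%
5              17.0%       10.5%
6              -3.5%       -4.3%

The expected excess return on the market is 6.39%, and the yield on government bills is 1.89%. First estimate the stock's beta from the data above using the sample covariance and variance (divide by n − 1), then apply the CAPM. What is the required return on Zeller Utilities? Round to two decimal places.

13.67%

Mean R_i = (-7.1 + 20.2 − 15.3 + 11.0 + 17.0 − 3.5) / 6 = 3.7167%
Mean R_m = (-3.3 + 10.5 − 6.4 + 4.8 + 10.5 − 4.3) / 6 = 1.9667%
Σ(R_i − R̄_i)(R_m − R̄_m) = 535.9433  ⇒  Cov = 535.9433 / 5 = 107.1887
Σ(R_m − R̄_m)² = 290.6733  ⇒  Var(R_m) = 290.6733 / 5 = 58.1347
β = Cov / Var(R_m) = 107.1887 / 58.1347 = 1.8438
E(R) = R_f + β × MRP = 1.89% + 1.8438 × 6.39% = 13.67%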